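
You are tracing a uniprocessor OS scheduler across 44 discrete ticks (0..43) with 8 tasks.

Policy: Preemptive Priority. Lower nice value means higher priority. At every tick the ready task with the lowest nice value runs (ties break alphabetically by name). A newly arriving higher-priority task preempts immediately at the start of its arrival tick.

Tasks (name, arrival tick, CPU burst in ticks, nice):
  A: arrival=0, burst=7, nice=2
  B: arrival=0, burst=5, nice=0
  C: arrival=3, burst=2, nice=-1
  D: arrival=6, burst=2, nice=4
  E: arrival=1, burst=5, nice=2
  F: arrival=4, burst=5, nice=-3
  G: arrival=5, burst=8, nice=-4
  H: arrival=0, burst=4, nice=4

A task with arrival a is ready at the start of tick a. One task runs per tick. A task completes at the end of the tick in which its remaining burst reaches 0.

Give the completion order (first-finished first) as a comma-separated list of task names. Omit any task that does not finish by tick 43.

t=0: ready={A,B,H} → run B
t=1: ready={A,B,E,H} → run B
t=2: ready={A,B,E,H} → run B
t=3: ready={A,B,C,E,H} → run C
t=4: ready={A,B,C,E,F,H} → run F
t=5: ready={A,B,C,E,F,G,H} → run G
t=6: ready={A,B,C,D,E,F,G,H} → run G
t=7: ready={A,B,C,D,E,F,G,H} → run G
t=8: ready={A,B,C,D,E,F,G,H} → run G
t=9: ready={A,B,C,D,E,F,G,H} → run G
t=10: ready={A,B,C,D,E,F,G,H} → run G
t=11: ready={A,B,C,D,E,F,G,H} → run G
t=12: ready={A,B,C,D,E,F,G,H} → run G
t=13: ready={A,B,C,D,E,F,H} → run F
t=14: ready={A,B,C,D,E,F,H} → run F
t=15: ready={A,B,C,D,E,F,H} → run F
t=16: ready={A,B,C,D,E,F,H} → run F
t=17: ready={A,B,C,D,E,H} → run C
t=18: ready={A,B,D,E,H} → run B
t=19: ready={A,B,D,E,H} → run B
t=20: ready={A,D,E,H} → run A
t=21: ready={A,D,E,H} → run A
t=22: ready={A,D,E,H} → run A
t=23: ready={A,D,E,H} → run A
t=24: ready={A,D,E,H} → run A
t=25: ready={A,D,E,H} → run A
t=26: ready={A,D,E,H} → run A
t=27: ready={D,E,H} → run E
t=28: ready={D,E,H} → run E
t=29: ready={D,E,H} → run E
t=30: ready={D,E,H} → run E
t=31: ready={D,E,H} → run E
t=32: ready={D,H} → run D
t=33: ready={D,H} → run D
t=34: ready={H} → run H
t=35: ready={H} → run H
t=36: ready={H} → run H
t=37: ready={H} → run H
t=38: (idle)
t=39: (idle)
t=40: (idle)
t=41: (idle)
t=42: (idle)
t=43: (idle)

completion order = G, F, C, B, A, E, D, H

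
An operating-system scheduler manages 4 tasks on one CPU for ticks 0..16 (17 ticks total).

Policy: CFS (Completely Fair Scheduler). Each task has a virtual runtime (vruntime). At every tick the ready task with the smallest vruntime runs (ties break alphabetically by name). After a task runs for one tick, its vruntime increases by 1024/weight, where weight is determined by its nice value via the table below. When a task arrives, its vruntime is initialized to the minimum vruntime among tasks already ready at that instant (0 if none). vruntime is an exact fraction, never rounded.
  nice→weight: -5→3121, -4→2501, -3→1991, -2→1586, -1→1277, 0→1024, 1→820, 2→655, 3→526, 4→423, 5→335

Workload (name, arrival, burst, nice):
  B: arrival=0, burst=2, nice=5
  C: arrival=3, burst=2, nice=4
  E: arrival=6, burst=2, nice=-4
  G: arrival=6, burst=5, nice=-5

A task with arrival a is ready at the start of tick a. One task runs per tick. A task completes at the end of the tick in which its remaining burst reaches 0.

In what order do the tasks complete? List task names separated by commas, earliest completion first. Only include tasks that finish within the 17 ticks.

completion order = B, C, E, G

t=0: vr[B=0] → run B
t=1: vr[B=1024/335] → run B
t=2: (idle)
t=3: vr[C=0] → run C
t=4: vr[C=1024/423] → run C
t=5: (idle)
t=6: vr[E=0 G=0] → run E
t=7: vr[E=1024/2501 G=0] → run G
t=8: vr[E=1024/2501 G=1024/3121] → run G
t=9: vr[E=1024/2501 G=2048/3121] → run E
t=10: vr[G=2048/3121] → run G
t=11: vr[G=3072/3121] → run G
t=12: vr[G=4096/3121] → run G
t=13: (idle)
t=14: (idle)
t=15: (idle)
t=16: (idle)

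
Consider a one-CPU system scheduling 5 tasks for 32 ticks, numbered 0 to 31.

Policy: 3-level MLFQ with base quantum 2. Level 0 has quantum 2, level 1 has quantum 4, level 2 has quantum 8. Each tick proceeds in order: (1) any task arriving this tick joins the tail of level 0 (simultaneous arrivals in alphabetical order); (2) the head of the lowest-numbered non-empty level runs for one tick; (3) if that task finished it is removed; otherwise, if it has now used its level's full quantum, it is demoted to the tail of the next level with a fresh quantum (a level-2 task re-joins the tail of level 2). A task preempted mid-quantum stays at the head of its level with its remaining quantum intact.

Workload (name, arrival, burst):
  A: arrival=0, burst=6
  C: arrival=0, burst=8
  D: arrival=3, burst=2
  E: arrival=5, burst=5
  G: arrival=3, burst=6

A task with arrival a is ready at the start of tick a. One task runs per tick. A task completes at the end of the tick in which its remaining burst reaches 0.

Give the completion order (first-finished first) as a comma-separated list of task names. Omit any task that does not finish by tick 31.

completion order = D, A, G, E, C

t=0: L0/L1/L2 = AC/-/- → run A
t=1: L0/L1/L2 = AC/-/- → run A
t=2: L0/L1/L2 = C/A/- → run C
t=3: L0/L1/L2 = CDG/A/- → run C
t=4: L0/L1/L2 = DG/AC/- → run D
t=5: L0/L1/L2 = DGE/AC/- → run D
t=6: L0/L1/L2 = GE/AC/- → run G
t=7: L0/L1/L2 = GE/AC/- → run G
t=8: L0/L1/L2 = E/ACG/- → run E
t=9: L0/L1/L2 = E/ACG/- → run E
t=10: L0/L1/L2 = -/ACGE/- → run A
t=11: L0/L1/L2 = -/ACGE/- → run A
t=12: L0/L1/L2 = -/ACGE/- → run A
t=13: L0/L1/L2 = -/ACGE/- → run A
t=14: L0/L1/L2 = -/CGE/- → run C
t=15: L0/L1/L2 = -/CGE/- → run C
t=16: L0/L1/L2 = -/CGE/- → run C
t=17: L0/L1/L2 = -/CGE/- → run C
t=18: L0/L1/L2 = -/GE/C → run G
t=19: L0/L1/L2 = -/GE/C → run G
t=20: L0/L1/L2 = -/GE/C → run G
t=21: L0/L1/L2 = -/GE/C → run G
t=22: L0/L1/L2 = -/E/C → run E
t=23: L0/L1/L2 = -/E/C → run E
t=24: L0/L1/L2 = -/E/C → run E
t=25: L0/L1/L2 = -/-/C → run C
t=26: L0/L1/L2 = -/-/C → run C
t=27: (idle)
t=28: (idle)
t=29: (idle)
t=30: (idle)
t=31: (idle)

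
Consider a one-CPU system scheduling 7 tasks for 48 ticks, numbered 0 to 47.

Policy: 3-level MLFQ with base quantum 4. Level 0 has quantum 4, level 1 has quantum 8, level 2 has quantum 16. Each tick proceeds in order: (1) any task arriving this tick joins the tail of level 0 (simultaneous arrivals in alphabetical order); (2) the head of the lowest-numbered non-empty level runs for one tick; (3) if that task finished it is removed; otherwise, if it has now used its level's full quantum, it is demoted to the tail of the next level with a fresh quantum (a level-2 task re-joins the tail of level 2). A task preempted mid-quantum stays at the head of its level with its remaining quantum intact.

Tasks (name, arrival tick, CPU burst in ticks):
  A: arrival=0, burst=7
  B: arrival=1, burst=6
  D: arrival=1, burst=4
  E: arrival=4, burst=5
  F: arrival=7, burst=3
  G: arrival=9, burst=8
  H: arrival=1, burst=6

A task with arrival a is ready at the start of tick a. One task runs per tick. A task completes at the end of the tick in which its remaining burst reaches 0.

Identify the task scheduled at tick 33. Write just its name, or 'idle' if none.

running at tick 33 = H

t=0: L0/L1/L2 = A/-/- → run A
t=1: L0/L1/L2 = ABDH/-/- → run A
t=2: L0/L1/L2 = ABDH/-/- → run A
t=3: L0/L1/L2 = ABDH/-/- → run A
t=4: L0/L1/L2 = BDHE/A/- → run B
t=5: L0/L1/L2 = BDHE/A/- → run B
t=6: L0/L1/L2 = BDHE/A/- → run B
t=7: L0/L1/L2 = BDHEF/A/- → run B
t=8: L0/L1/L2 = DHEF/AB/- → run D
t=9: L0/L1/L2 = DHEFG/AB/- → run D
t=10: L0/L1/L2 = DHEFG/AB/- → run D
t=11: L0/L1/L2 = DHEFG/AB/- → run D
t=12: L0/L1/L2 = HEFG/AB/- → run H
t=13: L0/L1/L2 = HEFG/AB/- → run H
t=14: L0/L1/L2 = HEFG/AB/- → run H
t=15: L0/L1/L2 = HEFG/AB/- → run H
t=16: L0/L1/L2 = EFG/ABH/- → run E
t=17: L0/L1/L2 = EFG/ABH/- → run E
t=18: L0/L1/L2 = EFG/ABH/- → run E
t=19: L0/L1/L2 = EFG/ABH/- → run E
t=20: L0/L1/L2 = FG/ABHE/- → run F
t=21: L0/L1/L2 = FG/ABHE/- → run F
t=22: L0/L1/L2 = FG/ABHE/- → run F
t=23: L0/L1/L2 = G/ABHE/- → run G
t=24: L0/L1/L2 = G/ABHE/- → run G
t=25: L0/L1/L2 = G/ABHE/- → run G
t=26: L0/L1/L2 = G/ABHE/- → run G
t=27: L0/L1/L2 = -/ABHEG/- → run A
t=28: L0/L1/L2 = -/ABHEG/- → run A
t=29: L0/L1/L2 = -/ABHEG/- → run A
t=30: L0/L1/L2 = -/BHEG/- → run B
t=31: L0/L1/L2 = -/BHEG/- → run B
t=32: L0/L1/L2 = -/HEG/- → run H
t=33: L0/L1/L2 = -/HEG/- → run H
t=34: L0/L1/L2 = -/EG/- → run E
t=35: L0/L1/L2 = -/G/- → run G
t=36: L0/L1/L2 = -/G/- → run G
t=37: L0/L1/L2 = -/G/- → run G
t=38: L0/L1/L2 = -/G/- → run G
t=39: (idle)
t=40: (idle)
t=41: (idle)
t=42: (idle)
t=43: (idle)
t=44: (idle)
t=45: (idle)
t=46: (idle)
t=47: (idle)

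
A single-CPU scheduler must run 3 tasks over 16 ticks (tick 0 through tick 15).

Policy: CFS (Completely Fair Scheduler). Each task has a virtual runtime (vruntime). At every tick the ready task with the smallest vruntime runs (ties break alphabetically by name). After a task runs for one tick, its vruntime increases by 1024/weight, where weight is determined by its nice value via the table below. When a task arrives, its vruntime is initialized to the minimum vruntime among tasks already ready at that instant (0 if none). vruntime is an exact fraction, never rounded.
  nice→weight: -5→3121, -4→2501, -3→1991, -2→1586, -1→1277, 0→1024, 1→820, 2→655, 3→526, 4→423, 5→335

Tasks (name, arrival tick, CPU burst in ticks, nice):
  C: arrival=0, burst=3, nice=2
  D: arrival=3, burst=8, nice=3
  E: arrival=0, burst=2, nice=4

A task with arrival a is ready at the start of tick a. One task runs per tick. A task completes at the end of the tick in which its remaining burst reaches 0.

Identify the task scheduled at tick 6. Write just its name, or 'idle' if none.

t=0: vr[C=0 E=0] → run C
t=1: vr[C=1024/655 E=0] → run E
t=2: vr[C=1024/655 E=1024/423] → run C
t=3: vr[C=2048/655 D=1024/423 E=1024/423] → run D
t=4: vr[C=2048/655 D=485888/111249 E=1024/423] → run E
t=5: vr[C=2048/655 D=485888/111249] → run C
t=6: vr[D=485888/111249] → run D
t=7: vr[D=702464/111249] → run D
t=8: vr[D=919040/111249] → run D
t=9: vr[D=1135616/111249] → run D
t=10: vr[D=1352192/111249] → run D
t=11: vr[D=1568768/111249] → run D
t=12: vr[D=1785344/111249] → run D
t=13: (idle)
t=14: (idle)
t=15: (idle)

running at tick 6 = D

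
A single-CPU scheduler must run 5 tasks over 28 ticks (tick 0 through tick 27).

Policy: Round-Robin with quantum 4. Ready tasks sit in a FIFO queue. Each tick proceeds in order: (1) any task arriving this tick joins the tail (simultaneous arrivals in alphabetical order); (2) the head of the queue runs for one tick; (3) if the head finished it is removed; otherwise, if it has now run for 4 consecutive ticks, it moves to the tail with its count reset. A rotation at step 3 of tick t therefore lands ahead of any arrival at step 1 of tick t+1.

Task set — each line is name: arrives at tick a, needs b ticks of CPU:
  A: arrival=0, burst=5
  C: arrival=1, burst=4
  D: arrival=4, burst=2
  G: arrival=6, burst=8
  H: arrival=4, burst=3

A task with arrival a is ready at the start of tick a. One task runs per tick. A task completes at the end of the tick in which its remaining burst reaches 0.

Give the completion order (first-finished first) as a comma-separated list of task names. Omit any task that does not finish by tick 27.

t=0: queue=[A] q_used=0 → run A
t=1: queue=[A,C] q_used=1 → run A
t=2: queue=[A,C] q_used=2 → run A
t=3: queue=[A,C] q_used=3 → run A
t=4: queue=[C,A,D,H] q_used=0 → run C
t=5: queue=[C,A,D,H] q_used=1 → run C
t=6: queue=[C,A,D,H,G] q_used=2 → run C
t=7: queue=[C,A,D,H,G] q_used=3 → run C
t=8: queue=[A,D,H,G] q_used=0 → run A
t=9: queue=[D,H,G] q_used=0 → run D
t=10: queue=[D,H,G] q_used=1 → run D
t=11: queue=[H,G] q_used=0 → run H
t=12: queue=[H,G] q_used=1 → run H
t=13: queue=[H,G] q_used=2 → run H
t=14: queue=[G] q_used=0 → run G
t=15: queue=[G] q_used=1 → run G
t=16: queue=[G] q_used=2 → run G
t=17: queue=[G] q_used=3 → run G
t=18: queue=[G] q_used=0 → run G
t=19: queue=[G] q_used=1 → run G
t=20: queue=[G] q_used=2 → run G
t=21: queue=[G] q_used=3 → run G
t=22: (idle)
t=23: (idle)
t=24: (idle)
t=25: (idle)
t=26: (idle)
t=27: (idle)

completion order = C, A, D, H, G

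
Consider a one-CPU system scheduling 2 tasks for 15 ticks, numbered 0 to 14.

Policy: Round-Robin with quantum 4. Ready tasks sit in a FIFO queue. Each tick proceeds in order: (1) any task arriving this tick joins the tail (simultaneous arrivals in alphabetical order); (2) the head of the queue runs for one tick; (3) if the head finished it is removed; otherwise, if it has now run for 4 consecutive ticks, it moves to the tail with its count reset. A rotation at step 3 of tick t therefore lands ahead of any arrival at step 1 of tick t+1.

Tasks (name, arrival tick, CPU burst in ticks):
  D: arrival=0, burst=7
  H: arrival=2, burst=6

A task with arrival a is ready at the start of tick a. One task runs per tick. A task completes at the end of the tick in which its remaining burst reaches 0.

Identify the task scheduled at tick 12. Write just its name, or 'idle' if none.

t=0: queue=[D] q_used=0 → run D
t=1: queue=[D] q_used=1 → run D
t=2: queue=[D,H] q_used=2 → run D
t=3: queue=[D,H] q_used=3 → run D
t=4: queue=[H,D] q_used=0 → run H
t=5: queue=[H,D] q_used=1 → run H
t=6: queue=[H,D] q_used=2 → run H
t=7: queue=[H,D] q_used=3 → run H
t=8: queue=[D,H] q_used=0 → run D
t=9: queue=[D,H] q_used=1 → run D
t=10: queue=[D,H] q_used=2 → run D
t=11: queue=[H] q_used=0 → run H
t=12: queue=[H] q_used=1 → run H
t=13: (idle)
t=14: (idle)

running at tick 12 = H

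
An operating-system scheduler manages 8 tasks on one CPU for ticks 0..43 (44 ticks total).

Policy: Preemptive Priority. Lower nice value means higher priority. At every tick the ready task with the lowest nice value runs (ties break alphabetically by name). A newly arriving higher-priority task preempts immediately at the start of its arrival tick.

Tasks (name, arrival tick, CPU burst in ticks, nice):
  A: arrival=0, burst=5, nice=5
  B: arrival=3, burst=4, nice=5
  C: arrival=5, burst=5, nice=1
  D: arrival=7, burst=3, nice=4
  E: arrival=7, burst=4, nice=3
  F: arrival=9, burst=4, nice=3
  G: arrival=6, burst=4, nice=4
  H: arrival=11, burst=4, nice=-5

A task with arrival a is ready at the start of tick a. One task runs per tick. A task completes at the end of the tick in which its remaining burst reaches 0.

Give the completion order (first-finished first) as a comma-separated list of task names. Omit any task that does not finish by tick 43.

t=0: ready={A} → run A
t=1: ready={A} → run A
t=2: ready={A} → run A
t=3: ready={A,B} → run A
t=4: ready={A,B} → run A
t=5: ready={B,C} → run C
t=6: ready={B,C,G} → run C
t=7: ready={B,C,D,E,G} → run C
t=8: ready={B,C,D,E,G} → run C
t=9: ready={B,C,D,E,F,G} → run C
t=10: ready={B,D,E,F,G} → run E
t=11: ready={B,D,E,F,G,H} → run H
t=12: ready={B,D,E,F,G,H} → run H
t=13: ready={B,D,E,F,G,H} → run H
t=14: ready={B,D,E,F,G,H} → run H
t=15: ready={B,D,E,F,G} → run E
t=16: ready={B,D,E,F,G} → run E
t=17: ready={B,D,E,F,G} → run E
t=18: ready={B,D,F,G} → run F
t=19: ready={B,D,F,G} → run F
t=20: ready={B,D,F,G} → run F
t=21: ready={B,D,F,G} → run F
t=22: ready={B,D,G} → run D
t=23: ready={B,D,G} → run D
t=24: ready={B,D,G} → run D
t=25: ready={B,G} → run G
t=26: ready={B,G} → run G
t=27: ready={B,G} → run G
t=28: ready={B,G} → run G
t=29: ready={B} → run B
t=30: ready={B} → run B
t=31: ready={B} → run B
t=32: ready={B} → run B
t=33: (idle)
t=34: (idle)
t=35: (idle)
t=36: (idle)
t=37: (idle)
t=38: (idle)
t=39: (idle)
t=40: (idle)
t=41: (idle)
t=42: (idle)
t=43: (idle)

completion order = A, C, H, E, F, D, G, B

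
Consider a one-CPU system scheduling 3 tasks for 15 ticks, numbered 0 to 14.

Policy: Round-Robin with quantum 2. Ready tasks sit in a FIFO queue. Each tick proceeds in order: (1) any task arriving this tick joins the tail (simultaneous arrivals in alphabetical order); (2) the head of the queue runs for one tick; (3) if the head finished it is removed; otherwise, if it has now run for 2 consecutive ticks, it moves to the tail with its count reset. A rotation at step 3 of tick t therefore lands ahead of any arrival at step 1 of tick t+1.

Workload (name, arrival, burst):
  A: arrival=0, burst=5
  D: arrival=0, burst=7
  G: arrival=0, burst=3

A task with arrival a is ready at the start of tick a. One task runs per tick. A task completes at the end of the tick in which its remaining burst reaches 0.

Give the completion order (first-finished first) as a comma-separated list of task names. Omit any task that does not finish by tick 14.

t=0: queue=[A,D,G] q_used=0 → run A
t=1: queue=[A,D,G] q_used=1 → run A
t=2: queue=[D,G,A] q_used=0 → run D
t=3: queue=[D,G,A] q_used=1 → run D
t=4: queue=[G,A,D] q_used=0 → run G
t=5: queue=[G,A,D] q_used=1 → run G
t=6: queue=[A,D,G] q_used=0 → run A
t=7: queue=[A,D,G] q_used=1 → run A
t=8: queue=[D,G,A] q_used=0 → run D
t=9: queue=[D,G,A] q_used=1 → run D
t=10: queue=[G,A,D] q_used=0 → run G
t=11: queue=[A,D] q_used=0 → run A
t=12: queue=[D] q_used=0 → run D
t=13: queue=[D] q_used=1 → run D
t=14: queue=[D] q_used=0 → run D

completion order = G, A, D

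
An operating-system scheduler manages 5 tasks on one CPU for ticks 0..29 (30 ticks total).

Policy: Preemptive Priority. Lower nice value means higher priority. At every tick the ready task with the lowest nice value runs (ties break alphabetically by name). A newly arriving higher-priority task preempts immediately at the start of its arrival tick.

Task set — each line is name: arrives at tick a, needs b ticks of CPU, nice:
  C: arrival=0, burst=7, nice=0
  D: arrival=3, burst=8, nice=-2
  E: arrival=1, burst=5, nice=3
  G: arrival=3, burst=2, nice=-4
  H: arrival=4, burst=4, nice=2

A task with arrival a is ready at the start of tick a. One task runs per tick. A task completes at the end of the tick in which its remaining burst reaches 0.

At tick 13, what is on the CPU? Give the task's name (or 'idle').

t=0: ready={C} → run C
t=1: ready={C,E} → run C
t=2: ready={C,E} → run C
t=3: ready={C,D,E,G} → run G
t=4: ready={C,D,E,G,H} → run G
t=5: ready={C,D,E,H} → run D
t=6: ready={C,D,E,H} → run D
t=7: ready={C,D,E,H} → run D
t=8: ready={C,D,E,H} → run D
t=9: ready={C,D,E,H} → run D
t=10: ready={C,D,E,H} → run D
t=11: ready={C,D,E,H} → run D
t=12: ready={C,D,E,H} → run D
t=13: ready={C,E,H} → run C
t=14: ready={C,E,H} → run C
t=15: ready={C,E,H} → run C
t=16: ready={C,E,H} → run C
t=17: ready={E,H} → run H
t=18: ready={E,H} → run H
t=19: ready={E,H} → run H
t=20: ready={E,H} → run H
t=21: ready={E} → run E
t=22: ready={E} → run E
t=23: ready={E} → run E
t=24: ready={E} → run E
t=25: ready={E} → run E
t=26: (idle)
t=27: (idle)
t=28: (idle)
t=29: (idle)

running at tick 13 = C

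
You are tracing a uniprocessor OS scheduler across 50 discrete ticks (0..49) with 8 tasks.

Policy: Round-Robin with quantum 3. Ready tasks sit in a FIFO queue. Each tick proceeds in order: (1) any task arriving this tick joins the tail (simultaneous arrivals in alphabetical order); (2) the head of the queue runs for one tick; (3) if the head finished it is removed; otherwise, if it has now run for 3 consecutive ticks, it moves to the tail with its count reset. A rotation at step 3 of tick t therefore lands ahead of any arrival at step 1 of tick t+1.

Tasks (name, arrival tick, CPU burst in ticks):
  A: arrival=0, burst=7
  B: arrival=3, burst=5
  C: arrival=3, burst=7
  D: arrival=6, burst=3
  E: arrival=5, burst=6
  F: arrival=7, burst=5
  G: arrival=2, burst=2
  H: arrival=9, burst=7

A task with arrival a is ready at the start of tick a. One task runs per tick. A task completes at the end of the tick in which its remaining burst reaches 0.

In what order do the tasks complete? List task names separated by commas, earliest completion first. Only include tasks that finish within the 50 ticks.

t=0: queue=[A] q_used=0 → run A
t=1: queue=[A] q_used=1 → run A
t=2: queue=[A,G] q_used=2 → run A
t=3: queue=[G,A,B,C] q_used=0 → run G
t=4: queue=[G,A,B,C] q_used=1 → run G
t=5: queue=[A,B,C,E] q_used=0 → run A
t=6: queue=[A,B,C,E,D] q_used=1 → run A
t=7: queue=[A,B,C,E,D,F] q_used=2 → run A
t=8: queue=[B,C,E,D,F,A] q_used=0 → run B
t=9: queue=[B,C,E,D,F,A,H] q_used=1 → run B
t=10: queue=[B,C,E,D,F,A,H] q_used=2 → run B
t=11: queue=[C,E,D,F,A,H,B] q_used=0 → run C
t=12: queue=[C,E,D,F,A,H,B] q_used=1 → run C
t=13: queue=[C,E,D,F,A,H,B] q_used=2 → run C
t=14: queue=[E,D,F,A,H,B,C] q_used=0 → run E
t=15: queue=[E,D,F,A,H,B,C] q_used=1 → run E
t=16: queue=[E,D,F,A,H,B,C] q_used=2 → run E
t=17: queue=[D,F,A,H,B,C,E] q_used=0 → run D
t=18: queue=[D,F,A,H,B,C,E] q_used=1 → run D
t=19: queue=[D,F,A,H,B,C,E] q_used=2 → run D
t=20: queue=[F,A,H,B,C,E] q_used=0 → run F
t=21: queue=[F,A,H,B,C,E] q_used=1 → run F
t=22: queue=[F,A,H,B,C,E] q_used=2 → run F
t=23: queue=[A,H,B,C,E,F] q_used=0 → run A
t=24: queue=[H,B,C,E,F] q_used=0 → run H
t=25: queue=[H,B,C,E,F] q_used=1 → run H
t=26: queue=[H,B,C,E,F] q_used=2 → run H
t=27: queue=[B,C,E,F,H] q_used=0 → run B
t=28: queue=[B,C,E,F,H] q_used=1 → run B
t=29: queue=[C,E,F,H] q_used=0 → run C
t=30: queue=[C,E,F,H] q_used=1 → run C
t=31: queue=[C,E,F,H] q_used=2 → run C
t=32: queue=[E,F,H,C] q_used=0 → run E
t=33: queue=[E,F,H,C] q_used=1 → run E
t=34: queue=[E,F,H,C] q_used=2 → run E
t=35: queue=[F,H,C] q_used=0 → run F
t=36: queue=[F,H,C] q_used=1 → run F
t=37: queue=[H,C] q_used=0 → run H
t=38: queue=[H,C] q_used=1 → run H
t=39: queue=[H,C] q_used=2 → run H
t=40: queue=[C,H] q_used=0 → run C
t=41: queue=[H] q_used=0 → run H
t=42: (idle)
t=43: (idle)
t=44: (idle)
t=45: (idle)
t=46: (idle)
t=47: (idle)
t=48: (idle)
t=49: (idle)

completion order = G, D, A, B, E, F, C, H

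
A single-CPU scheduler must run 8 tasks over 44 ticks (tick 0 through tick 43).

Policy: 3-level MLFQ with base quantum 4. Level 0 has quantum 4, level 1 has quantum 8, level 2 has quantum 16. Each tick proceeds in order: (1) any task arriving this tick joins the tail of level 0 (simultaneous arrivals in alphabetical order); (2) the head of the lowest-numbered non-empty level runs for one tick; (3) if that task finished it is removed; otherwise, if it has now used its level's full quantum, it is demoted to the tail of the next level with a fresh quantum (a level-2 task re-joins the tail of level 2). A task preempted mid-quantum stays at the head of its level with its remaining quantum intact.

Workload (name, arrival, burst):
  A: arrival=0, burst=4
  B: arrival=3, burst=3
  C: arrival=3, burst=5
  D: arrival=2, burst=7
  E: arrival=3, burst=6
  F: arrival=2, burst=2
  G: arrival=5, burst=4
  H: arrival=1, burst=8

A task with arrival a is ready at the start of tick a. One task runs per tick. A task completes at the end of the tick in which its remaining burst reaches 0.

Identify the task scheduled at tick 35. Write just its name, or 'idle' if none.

t=0: L0/L1/L2 = A/-/- → run A
t=1: L0/L1/L2 = AH/-/- → run A
t=2: L0/L1/L2 = AHDF/-/- → run A
t=3: L0/L1/L2 = AHDFBCE/-/- → run A
t=4: L0/L1/L2 = HDFBCE/-/- → run H
t=5: L0/L1/L2 = HDFBCEG/-/- → run H
t=6: L0/L1/L2 = HDFBCEG/-/- → run H
t=7: L0/L1/L2 = HDFBCEG/-/- → run H
t=8: L0/L1/L2 = DFBCEG/H/- → run D
t=9: L0/L1/L2 = DFBCEG/H/- → run D
t=10: L0/L1/L2 = DFBCEG/H/- → run D
t=11: L0/L1/L2 = DFBCEG/H/- → run D
t=12: L0/L1/L2 = FBCEG/HD/- → run F
t=13: L0/L1/L2 = FBCEG/HD/- → run F
t=14: L0/L1/L2 = BCEG/HD/- → run B
t=15: L0/L1/L2 = BCEG/HD/- → run B
t=16: L0/L1/L2 = BCEG/HD/- → run B
t=17: L0/L1/L2 = CEG/HD/- → run C
t=18: L0/L1/L2 = CEG/HD/- → run C
t=19: L0/L1/L2 = CEG/HD/- → run C
t=20: L0/L1/L2 = CEG/HD/- → run C
t=21: L0/L1/L2 = EG/HDC/- → run E
t=22: L0/L1/L2 = EG/HDC/- → run E
t=23: L0/L1/L2 = EG/HDC/- → run E
t=24: L0/L1/L2 = EG/HDC/- → run E
t=25: L0/L1/L2 = G/HDCE/- → run G
t=26: L0/L1/L2 = G/HDCE/- → run G
t=27: L0/L1/L2 = G/HDCE/- → run G
t=28: L0/L1/L2 = G/HDCE/- → run G
t=29: L0/L1/L2 = -/HDCE/- → run H
t=30: L0/L1/L2 = -/HDCE/- → run H
t=31: L0/L1/L2 = -/HDCE/- → run H
t=32: L0/L1/L2 = -/HDCE/- → run H
t=33: L0/L1/L2 = -/DCE/- → run D
t=34: L0/L1/L2 = -/DCE/- → run D
t=35: L0/L1/L2 = -/DCE/- → run D
t=36: L0/L1/L2 = -/CE/- → run C
t=37: L0/L1/L2 = -/E/- → run E
t=38: L0/L1/L2 = -/E/- → run E
t=39: (idle)
t=40: (idle)
t=41: (idle)
t=42: (idle)
t=43: (idle)

running at tick 35 = D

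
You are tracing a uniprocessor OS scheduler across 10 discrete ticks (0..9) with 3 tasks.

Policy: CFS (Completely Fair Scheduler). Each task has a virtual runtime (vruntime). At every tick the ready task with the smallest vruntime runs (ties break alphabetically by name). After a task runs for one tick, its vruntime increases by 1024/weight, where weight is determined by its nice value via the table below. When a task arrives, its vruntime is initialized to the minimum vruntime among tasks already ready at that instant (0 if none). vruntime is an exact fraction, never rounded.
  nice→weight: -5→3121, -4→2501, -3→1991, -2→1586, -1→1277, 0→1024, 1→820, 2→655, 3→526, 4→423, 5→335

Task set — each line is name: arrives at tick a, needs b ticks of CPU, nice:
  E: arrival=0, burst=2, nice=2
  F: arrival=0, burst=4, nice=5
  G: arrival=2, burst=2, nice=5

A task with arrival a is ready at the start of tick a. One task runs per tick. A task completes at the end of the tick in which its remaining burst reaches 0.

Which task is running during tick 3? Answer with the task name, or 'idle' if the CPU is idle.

t=0: vr[E=0 F=0] → run E
t=1: vr[E=1024/655 F=0] → run F
t=2: vr[E=1024/655 F=1024/335 G=1024/655] → run E
t=3: vr[F=1024/335 G=1024/655] → run G
t=4: vr[F=1024/335 G=202752/43885] → run F
t=5: vr[F=2048/335 G=202752/43885] → run G
t=6: vr[F=2048/335] → run F
t=7: vr[F=3072/335] → run F
t=8: (idle)
t=9: (idle)

running at tick 3 = G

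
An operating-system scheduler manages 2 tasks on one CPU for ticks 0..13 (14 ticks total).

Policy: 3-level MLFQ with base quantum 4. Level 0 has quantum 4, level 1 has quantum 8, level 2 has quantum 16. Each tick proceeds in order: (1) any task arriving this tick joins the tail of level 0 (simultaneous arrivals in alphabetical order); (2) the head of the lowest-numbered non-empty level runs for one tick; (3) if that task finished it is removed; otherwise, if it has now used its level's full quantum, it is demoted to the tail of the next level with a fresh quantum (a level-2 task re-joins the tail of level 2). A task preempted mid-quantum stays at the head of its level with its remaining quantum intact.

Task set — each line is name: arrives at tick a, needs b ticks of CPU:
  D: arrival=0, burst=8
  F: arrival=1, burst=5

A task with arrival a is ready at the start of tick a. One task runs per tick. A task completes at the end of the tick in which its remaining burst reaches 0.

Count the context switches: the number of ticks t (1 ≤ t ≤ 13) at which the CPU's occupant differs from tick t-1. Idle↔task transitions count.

context switches = 4

t=0: L0/L1/L2 = D/-/- → run D
t=1: L0/L1/L2 = DF/-/- → run D
t=2: L0/L1/L2 = DF/-/- → run D
t=3: L0/L1/L2 = DF/-/- → run D
t=4: L0/L1/L2 = F/D/- → run F
t=5: L0/L1/L2 = F/D/- → run F
t=6: L0/L1/L2 = F/D/- → run F
t=7: L0/L1/L2 = F/D/- → run F
t=8: L0/L1/L2 = -/DF/- → run D
t=9: L0/L1/L2 = -/DF/- → run D
t=10: L0/L1/L2 = -/DF/- → run D
t=11: L0/L1/L2 = -/DF/- → run D
t=12: L0/L1/L2 = -/F/- → run F
t=13: (idle)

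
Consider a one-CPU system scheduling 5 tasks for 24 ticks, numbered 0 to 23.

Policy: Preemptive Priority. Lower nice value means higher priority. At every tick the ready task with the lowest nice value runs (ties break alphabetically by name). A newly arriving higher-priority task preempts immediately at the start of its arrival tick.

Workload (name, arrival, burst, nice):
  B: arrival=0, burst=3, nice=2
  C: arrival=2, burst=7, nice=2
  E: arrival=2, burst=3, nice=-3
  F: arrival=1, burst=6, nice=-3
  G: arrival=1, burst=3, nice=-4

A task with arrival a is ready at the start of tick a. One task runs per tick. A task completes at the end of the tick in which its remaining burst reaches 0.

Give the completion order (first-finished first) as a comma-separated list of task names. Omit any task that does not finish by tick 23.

completion order = G, E, F, B, C

t=0: ready={B} → run B
t=1: ready={B,F,G} → run G
t=2: ready={B,C,E,F,G} → run G
t=3: ready={B,C,E,F,G} → run G
t=4: ready={B,C,E,F} → run E
t=5: ready={B,C,E,F} → run E
t=6: ready={B,C,E,F} → run E
t=7: ready={B,C,F} → run F
t=8: ready={B,C,F} → run F
t=9: ready={B,C,F} → run F
t=10: ready={B,C,F} → run F
t=11: ready={B,C,F} → run F
t=12: ready={B,C,F} → run F
t=13: ready={B,C} → run B
t=14: ready={B,C} → run B
t=15: ready={C} → run C
t=16: ready={C} → run C
t=17: ready={C} → run C
t=18: ready={C} → run C
t=19: ready={C} → run C
t=20: ready={C} → run C
t=21: ready={C} → run C
t=22: (idle)
t=23: (idle)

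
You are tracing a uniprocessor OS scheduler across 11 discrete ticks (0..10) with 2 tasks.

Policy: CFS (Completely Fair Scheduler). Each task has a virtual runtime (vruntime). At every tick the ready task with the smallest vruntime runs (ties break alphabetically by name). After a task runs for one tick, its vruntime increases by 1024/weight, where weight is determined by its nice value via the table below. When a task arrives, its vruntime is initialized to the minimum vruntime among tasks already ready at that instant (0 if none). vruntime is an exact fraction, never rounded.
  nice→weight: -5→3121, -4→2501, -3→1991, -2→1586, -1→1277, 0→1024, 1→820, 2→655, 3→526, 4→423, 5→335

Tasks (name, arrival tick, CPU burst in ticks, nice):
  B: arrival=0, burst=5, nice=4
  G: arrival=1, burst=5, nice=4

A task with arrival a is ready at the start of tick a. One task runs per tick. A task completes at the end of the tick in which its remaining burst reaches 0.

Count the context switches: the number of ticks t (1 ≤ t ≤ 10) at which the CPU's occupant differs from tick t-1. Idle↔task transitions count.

t=0: vr[B=0] → run B
t=1: vr[B=1024/423 G=1024/423] → run B
t=2: vr[B=2048/423 G=1024/423] → run G
t=3: vr[B=2048/423 G=2048/423] → run B
t=4: vr[B=1024/141 G=2048/423] → run G
t=5: vr[B=1024/141 G=1024/141] → run B
t=6: vr[B=4096/423 G=1024/141] → run G
t=7: vr[B=4096/423 G=4096/423] → run B
t=8: vr[G=4096/423] → run G
t=9: vr[G=5120/423] → run G
t=10: (idle)

context switches = 8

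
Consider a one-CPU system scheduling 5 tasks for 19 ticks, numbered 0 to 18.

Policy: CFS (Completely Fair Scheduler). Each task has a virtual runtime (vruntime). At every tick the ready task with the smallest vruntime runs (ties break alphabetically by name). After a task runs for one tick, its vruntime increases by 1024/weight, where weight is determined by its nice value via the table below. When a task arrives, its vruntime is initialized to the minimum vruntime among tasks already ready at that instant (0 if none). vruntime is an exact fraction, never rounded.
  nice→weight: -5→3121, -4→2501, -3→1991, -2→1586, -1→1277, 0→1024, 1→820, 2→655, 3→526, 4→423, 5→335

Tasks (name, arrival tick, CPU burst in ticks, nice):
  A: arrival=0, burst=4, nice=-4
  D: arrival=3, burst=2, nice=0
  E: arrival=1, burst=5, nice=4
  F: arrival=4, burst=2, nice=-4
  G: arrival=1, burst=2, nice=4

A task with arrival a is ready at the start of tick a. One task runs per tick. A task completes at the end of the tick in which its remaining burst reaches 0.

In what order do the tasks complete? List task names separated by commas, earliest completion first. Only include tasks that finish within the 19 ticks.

t=0: vr[A=0] → run A
t=1: vr[A=1024/2501 E=1024/2501 G=1024/2501] → run A
t=2: vr[A=2048/2501 E=1024/2501 G=1024/2501] → run E
t=3: vr[A=2048/2501 D=1024/2501 E=2994176/1057923 G=1024/2501] → run D
t=4: vr[A=2048/2501 D=3525/2501 E=2994176/1057923 F=1024/2501 G=1024/2501] → run F
t=5: vr[A=2048/2501 D=3525/2501 E=2994176/1057923 F=2048/2501 G=1024/2501] → run G
t=6: vr[A=2048/2501 D=3525/2501 E=2994176/1057923 F=2048/2501 G=2994176/1057923] → run A
t=7: vr[A=3072/2501 D=3525/2501 E=2994176/1057923 F=2048/2501 G=2994176/1057923] → run F
t=8: vr[A=3072/2501 D=3525/2501 E=2994176/1057923 G=2994176/1057923] → run A
t=9: vr[D=3525/2501 E=2994176/1057923 G=2994176/1057923] → run D
t=10: vr[E=2994176/1057923 G=2994176/1057923] → run E
t=11: vr[E=5555200/1057923 G=2994176/1057923] → run G
t=12: vr[E=5555200/1057923] → run E
t=13: vr[E=2705408/352641] → run E
t=14: vr[E=10677248/1057923] → run E
t=15: (idle)
t=16: (idle)
t=17: (idle)
t=18: (idle)

completion order = F, A, D, G, E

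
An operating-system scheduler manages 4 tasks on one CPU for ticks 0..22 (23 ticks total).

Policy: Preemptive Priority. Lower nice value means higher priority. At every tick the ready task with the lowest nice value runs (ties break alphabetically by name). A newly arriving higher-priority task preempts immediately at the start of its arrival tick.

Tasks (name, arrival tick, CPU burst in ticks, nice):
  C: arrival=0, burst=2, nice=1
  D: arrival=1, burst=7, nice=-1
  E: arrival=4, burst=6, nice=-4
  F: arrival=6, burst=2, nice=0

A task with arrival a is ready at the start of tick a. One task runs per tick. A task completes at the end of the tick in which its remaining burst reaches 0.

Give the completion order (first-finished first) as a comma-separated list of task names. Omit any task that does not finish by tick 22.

completion order = E, D, F, C

t=0: ready={C} → run C
t=1: ready={C,D} → run D
t=2: ready={C,D} → run D
t=3: ready={C,D} → run D
t=4: ready={C,D,E} → run E
t=5: ready={C,D,E} → run E
t=6: ready={C,D,E,F} → run E
t=7: ready={C,D,E,F} → run E
t=8: ready={C,D,E,F} → run E
t=9: ready={C,D,E,F} → run E
t=10: ready={C,D,F} → run D
t=11: ready={C,D,F} → run D
t=12: ready={C,D,F} → run D
t=13: ready={C,D,F} → run D
t=14: ready={C,F} → run F
t=15: ready={C,F} → run F
t=16: ready={C} → run C
t=17: (idle)
t=18: (idle)
t=19: (idle)
t=20: (idle)
t=21: (idle)
t=22: (idle)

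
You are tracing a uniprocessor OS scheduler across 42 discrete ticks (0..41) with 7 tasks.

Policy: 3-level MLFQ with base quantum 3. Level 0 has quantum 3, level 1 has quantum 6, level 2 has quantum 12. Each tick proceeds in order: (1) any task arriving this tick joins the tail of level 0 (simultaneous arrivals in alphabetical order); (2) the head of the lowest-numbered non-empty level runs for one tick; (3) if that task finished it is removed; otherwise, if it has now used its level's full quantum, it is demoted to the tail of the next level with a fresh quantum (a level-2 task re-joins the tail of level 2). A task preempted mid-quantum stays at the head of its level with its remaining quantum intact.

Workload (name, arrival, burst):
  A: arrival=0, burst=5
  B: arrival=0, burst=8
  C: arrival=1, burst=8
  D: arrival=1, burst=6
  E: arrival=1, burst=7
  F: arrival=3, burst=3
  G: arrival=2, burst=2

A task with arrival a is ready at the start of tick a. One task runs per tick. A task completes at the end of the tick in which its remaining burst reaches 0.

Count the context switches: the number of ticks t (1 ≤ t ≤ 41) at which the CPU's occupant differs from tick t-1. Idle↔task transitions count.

context switches = 12

t=0: L0/L1/L2 = AB/-/- → run A
t=1: L0/L1/L2 = ABCDE/-/- → run A
t=2: L0/L1/L2 = ABCDEG/-/- → run A
t=3: L0/L1/L2 = BCDEGF/A/- → run B
t=4: L0/L1/L2 = BCDEGF/A/- → run B
t=5: L0/L1/L2 = BCDEGF/A/- → run B
t=6: L0/L1/L2 = CDEGF/AB/- → run C
t=7: L0/L1/L2 = CDEGF/AB/- → run C
t=8: L0/L1/L2 = CDEGF/AB/- → run C
t=9: L0/L1/L2 = DEGF/ABC/- → run D
t=10: L0/L1/L2 = DEGF/ABC/- → run D
t=11: L0/L1/L2 = DEGF/ABC/- → run D
t=12: L0/L1/L2 = EGF/ABCD/- → run E
t=13: L0/L1/L2 = EGF/ABCD/- → run E
t=14: L0/L1/L2 = EGF/ABCD/- → run E
t=15: L0/L1/L2 = GF/ABCDE/- → run G
t=16: L0/L1/L2 = GF/ABCDE/- → run G
t=17: L0/L1/L2 = F/ABCDE/- → run F
t=18: L0/L1/L2 = F/ABCDE/- → run F
t=19: L0/L1/L2 = F/ABCDE/- → run F
t=20: L0/L1/L2 = -/ABCDE/- → run A
t=21: L0/L1/L2 = -/ABCDE/- → run A
t=22: L0/L1/L2 = -/BCDE/- → run B
t=23: L0/L1/L2 = -/BCDE/- → run B
t=24: L0/L1/L2 = -/BCDE/- → run B
t=25: L0/L1/L2 = -/BCDE/- → run B
t=26: L0/L1/L2 = -/BCDE/- → run B
t=27: L0/L1/L2 = -/CDE/- → run C
t=28: L0/L1/L2 = -/CDE/- → run C
t=29: L0/L1/L2 = -/CDE/- → run C
t=30: L0/L1/L2 = -/CDE/- → run C
t=31: L0/L1/L2 = -/CDE/- → run C
t=32: L0/L1/L2 = -/DE/- → run D
t=33: L0/L1/L2 = -/DE/- → run D
t=34: L0/L1/L2 = -/DE/- → run D
t=35: L0/L1/L2 = -/E/- → run E
t=36: L0/L1/L2 = -/E/- → run E
t=37: L0/L1/L2 = -/E/- → run E
t=38: L0/L1/L2 = -/E/- → run E
t=39: (idle)
t=40: (idle)
t=41: (idle)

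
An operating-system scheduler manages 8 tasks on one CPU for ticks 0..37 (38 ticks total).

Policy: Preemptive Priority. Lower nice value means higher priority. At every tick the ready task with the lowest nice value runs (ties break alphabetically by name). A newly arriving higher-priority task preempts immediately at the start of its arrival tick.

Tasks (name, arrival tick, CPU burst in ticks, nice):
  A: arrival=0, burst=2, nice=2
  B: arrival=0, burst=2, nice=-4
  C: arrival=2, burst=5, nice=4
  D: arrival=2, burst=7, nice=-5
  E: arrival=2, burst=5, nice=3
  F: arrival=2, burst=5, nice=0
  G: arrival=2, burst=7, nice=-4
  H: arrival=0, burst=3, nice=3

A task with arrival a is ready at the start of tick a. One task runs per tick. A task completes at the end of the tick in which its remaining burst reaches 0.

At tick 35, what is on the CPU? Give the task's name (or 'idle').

running at tick 35 = C

t=0: ready={A,B,H} → run B
t=1: ready={A,B,H} → run B
t=2: ready={A,C,D,E,F,G,H} → run D
t=3: ready={A,C,D,E,F,G,H} → run D
t=4: ready={A,C,D,E,F,G,H} → run D
t=5: ready={A,C,D,E,F,G,H} → run D
t=6: ready={A,C,D,E,F,G,H} → run D
t=7: ready={A,C,D,E,F,G,H} → run D
t=8: ready={A,C,D,E,F,G,H} → run D
t=9: ready={A,C,E,F,G,H} → run G
t=10: ready={A,C,E,F,G,H} → run G
t=11: ready={A,C,E,F,G,H} → run G
t=12: ready={A,C,E,F,G,H} → run G
t=13: ready={A,C,E,F,G,H} → run G
t=14: ready={A,C,E,F,G,H} → run G
t=15: ready={A,C,E,F,G,H} → run G
t=16: ready={A,C,E,F,H} → run F
t=17: ready={A,C,E,F,H} → run F
t=18: ready={A,C,E,F,H} → run F
t=19: ready={A,C,E,F,H} → run F
t=20: ready={A,C,E,F,H} → run F
t=21: ready={A,C,E,H} → run A
t=22: ready={A,C,E,H} → run A
t=23: ready={C,E,H} → run E
t=24: ready={C,E,H} → run E
t=25: ready={C,E,H} → run E
t=26: ready={C,E,H} → run E
t=27: ready={C,E,H} → run E
t=28: ready={C,H} → run H
t=29: ready={C,H} → run H
t=30: ready={C,H} → run H
t=31: ready={C} → run C
t=32: ready={C} → run C
t=33: ready={C} → run C
t=34: ready={C} → run C
t=35: ready={C} → run C
t=36: (idle)
t=37: (idle)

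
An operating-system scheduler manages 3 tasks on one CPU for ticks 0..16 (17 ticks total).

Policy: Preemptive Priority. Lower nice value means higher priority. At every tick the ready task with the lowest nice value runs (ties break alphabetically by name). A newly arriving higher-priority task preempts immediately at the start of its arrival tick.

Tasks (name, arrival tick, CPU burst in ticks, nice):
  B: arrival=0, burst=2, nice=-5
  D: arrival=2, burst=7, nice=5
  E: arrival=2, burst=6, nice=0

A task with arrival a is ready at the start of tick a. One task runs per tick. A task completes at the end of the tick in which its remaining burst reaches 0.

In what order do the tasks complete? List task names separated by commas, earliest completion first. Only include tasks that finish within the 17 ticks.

completion order = B, E, D

t=0: ready={B} → run B
t=1: ready={B} → run B
t=2: ready={D,E} → run E
t=3: ready={D,E} → run E
t=4: ready={D,E} → run E
t=5: ready={D,E} → run E
t=6: ready={D,E} → run E
t=7: ready={D,E} → run E
t=8: ready={D} → run D
t=9: ready={D} → run D
t=10: ready={D} → run D
t=11: ready={D} → run D
t=12: ready={D} → run D
t=13: ready={D} → run D
t=14: ready={D} → run D
t=15: (idle)
t=16: (idle)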